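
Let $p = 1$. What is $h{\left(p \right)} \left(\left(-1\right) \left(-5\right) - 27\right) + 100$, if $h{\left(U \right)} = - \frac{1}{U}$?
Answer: $122$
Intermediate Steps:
$h{\left(p \right)} \left(\left(-1\right) \left(-5\right) - 27\right) + 100 = - 1^{-1} \left(\left(-1\right) \left(-5\right) - 27\right) + 100 = \left(-1\right) 1 \left(5 - 27\right) + 100 = \left(-1\right) \left(-22\right) + 100 = 22 + 100 = 122$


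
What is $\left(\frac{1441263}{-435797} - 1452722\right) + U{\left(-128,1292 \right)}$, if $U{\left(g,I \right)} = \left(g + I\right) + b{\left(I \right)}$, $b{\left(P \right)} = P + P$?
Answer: $- \frac{631459963541}{435797} \approx -1.449 \cdot 10^{6}$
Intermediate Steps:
$b{\left(P \right)} = 2 P$
$U{\left(g,I \right)} = g + 3 I$ ($U{\left(g,I \right)} = \left(g + I\right) + 2 I = \left(I + g\right) + 2 I = g + 3 I$)
$\left(\frac{1441263}{-435797} - 1452722\right) + U{\left(-128,1292 \right)} = \left(\frac{1441263}{-435797} - 1452722\right) + \left(-128 + 3 \cdot 1292\right) = \left(1441263 \left(- \frac{1}{435797}\right) - 1452722\right) + \left(-128 + 3876\right) = \left(- \frac{1441263}{435797} - 1452722\right) + 3748 = - \frac{633093330697}{435797} + 3748 = - \frac{631459963541}{435797}$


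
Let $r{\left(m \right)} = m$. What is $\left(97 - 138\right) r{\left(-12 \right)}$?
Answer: $492$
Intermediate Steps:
$\left(97 - 138\right) r{\left(-12 \right)} = \left(97 - 138\right) \left(-12\right) = \left(-41\right) \left(-12\right) = 492$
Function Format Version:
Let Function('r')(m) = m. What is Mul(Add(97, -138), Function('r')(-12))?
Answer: 492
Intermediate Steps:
Mul(Add(97, -138), Function('r')(-12)) = Mul(Add(97, -138), -12) = Mul(-41, -12) = 492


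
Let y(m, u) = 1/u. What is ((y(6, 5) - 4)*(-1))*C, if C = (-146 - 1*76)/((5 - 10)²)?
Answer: -4218/125 ≈ -33.744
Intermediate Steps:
C = -222/25 (C = (-146 - 76)/((-5)²) = -222/25 ≈ -8.8800)
((y(6, 5) - 4)*(-1))*C = ((1/5 - 4)*(-1))*(-222/25) = ((⅕ - 4)*(-1))*(-222/25) = -19/5*(-1)*(-222/25) = (19/5)*(-222/25) = -4218/125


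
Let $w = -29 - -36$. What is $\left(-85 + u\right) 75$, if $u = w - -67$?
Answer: $-825$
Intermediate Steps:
$w = 7$ ($w = -29 + 36 = 7$)
$u = 74$ ($u = 7 - -67 = 7 + 67 = 74$)
$\left(-85 + u\right) 75 = \left(-85 + 74\right) 75 = \left(-11\right) 75 = -825$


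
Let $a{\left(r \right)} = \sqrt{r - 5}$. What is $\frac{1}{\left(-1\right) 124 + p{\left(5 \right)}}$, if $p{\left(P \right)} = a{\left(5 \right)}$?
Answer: $- \frac{1}{124} \approx -0.0080645$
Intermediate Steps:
$a{\left(r \right)} = \sqrt{-5 + r}$
$p{\left(P \right)} = 0$ ($p{\left(P \right)} = \sqrt{-5 + 5} = \sqrt{0} = 0$)
$\frac{1}{\left(-1\right) 124 + p{\left(5 \right)}} = \frac{1}{\left(-1\right) 124 + 0} = \frac{1}{-124 + 0} = \frac{1}{-124} = - \frac{1}{124}$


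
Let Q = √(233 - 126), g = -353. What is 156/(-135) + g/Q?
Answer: -52/45 - 353*√107/107 ≈ -35.281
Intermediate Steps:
Q = √107 ≈ 10.344
156/(-135) + g/Q = 156/(-135) - 353*√107/107 = 156*(-1/135) - 353*√107/107 = -52/45 - 353*√107/107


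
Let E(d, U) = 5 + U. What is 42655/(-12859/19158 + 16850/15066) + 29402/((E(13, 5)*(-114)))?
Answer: 37719205835629/395563470 ≈ 95356.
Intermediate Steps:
42655/(-12859/19158 + 16850/15066) + 29402/((E(13, 5)*(-114))) = 42655/(-12859/19158 + 16850/15066) + 29402/(((5 + 5)*(-114))) = 42655/(-12859*1/19158 + 16850*(1/15066)) + 29402/((10*(-114))) = 42655/(-12859/19158 + 8425/7533) + 29402/(-1140) = 42655/(693971/1551798) + 29402*(-1/1140) = 42655*(1551798/693971) - 14701/570 = 66191943690/693971 - 14701/570 = 37719205835629/395563470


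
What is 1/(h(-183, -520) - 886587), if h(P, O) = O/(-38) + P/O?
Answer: -9880/8759340883 ≈ -1.1279e-6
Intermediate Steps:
h(P, O) = -O/38 + P/O (h(P, O) = O*(-1/38) + P/O = -O/38 + P/O)
1/(h(-183, -520) - 886587) = 1/((-1/38*(-520) - 183/(-520)) - 886587) = 1/((260/19 - 183*(-1/520)) - 886587) = 1/((260/19 + 183/520) - 886587) = 1/(138677/9880 - 886587) = 1/(-8759340883/9880) = -9880/8759340883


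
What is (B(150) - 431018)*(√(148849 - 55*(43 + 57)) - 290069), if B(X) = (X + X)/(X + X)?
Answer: 125024670173 - 431017*√143349 ≈ 1.2486e+11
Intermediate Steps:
B(X) = 1 (B(X) = (2*X)/((2*X)) = (2*X)*(1/(2*X)) = 1)
(B(150) - 431018)*(√(148849 - 55*(43 + 57)) - 290069) = (1 - 431018)*(√(148849 - 55*(43 + 57)) - 290069) = -431017*(√(148849 - 55*100) - 290069) = -431017*(√(148849 - 5500) - 290069) = -431017*(√143349 - 290069) = -431017*(-290069 + √143349) = 125024670173 - 431017*√143349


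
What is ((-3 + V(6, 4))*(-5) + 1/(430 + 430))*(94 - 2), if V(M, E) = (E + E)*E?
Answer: -2868077/215 ≈ -13340.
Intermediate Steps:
V(M, E) = 2*E**2 (V(M, E) = (2*E)*E = 2*E**2)
((-3 + V(6, 4))*(-5) + 1/(430 + 430))*(94 - 2) = ((-3 + 2*4**2)*(-5) + 1/(430 + 430))*(94 - 2) = ((-3 + 2*16)*(-5) + 1/860)*92 = ((-3 + 32)*(-5) + 1/860)*92 = (29*(-5) + 1/860)*92 = (-145 + 1/860)*92 = -124699/860*92 = -2868077/215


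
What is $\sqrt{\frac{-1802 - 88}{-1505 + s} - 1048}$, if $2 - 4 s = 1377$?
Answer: $\frac{8 i \sqrt{3976045}}{493} \approx 32.357 i$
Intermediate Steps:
$s = - \frac{1375}{4}$ ($s = \frac{1}{2} - \frac{1377}{4} = - \frac{1375}{4} \approx -343.75$)
$\sqrt{\frac{-1802 - 88}{-1505 + s} - 1048} = \sqrt{\frac{-1802 - 88}{-1505 - \frac{1375}{4}} - 1048} = \sqrt{- \frac{1890}{- \frac{7395}{4}} - 1048} = \sqrt{\left(-1890\right) \left(- \frac{4}{7395}\right) - 1048} = \sqrt{\frac{504}{493} - 1048} = \sqrt{- \frac{516160}{493}} = \frac{8 i \sqrt{3976045}}{493}$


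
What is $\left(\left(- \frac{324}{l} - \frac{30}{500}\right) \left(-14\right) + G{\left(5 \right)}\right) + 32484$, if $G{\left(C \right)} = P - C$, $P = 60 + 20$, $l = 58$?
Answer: $\frac{23662584}{725} \approx 32638.0$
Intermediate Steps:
$P = 80$
$G{\left(C \right)} = 80 - C$
$\left(\left(- \frac{324}{l} - \frac{30}{500}\right) \left(-14\right) + G{\left(5 \right)}\right) + 32484 = \left(\left(- \frac{324}{58} - \frac{30}{500}\right) \left(-14\right) + \left(80 - 5\right)\right) + 32484 = \left(\left(\left(-324\right) \frac{1}{58} - \frac{3}{50}\right) \left(-14\right) + \left(80 - 5\right)\right) + 32484 = \left(\left(- \frac{162}{29} - \frac{3}{50}\right) \left(-14\right) + 75\right) + 32484 = \left(\left(- \frac{8187}{1450}\right) \left(-14\right) + 75\right) + 32484 = \left(\frac{57309}{725} + 75\right) + 32484 = \frac{111684}{725} + 32484 = \frac{23662584}{725}$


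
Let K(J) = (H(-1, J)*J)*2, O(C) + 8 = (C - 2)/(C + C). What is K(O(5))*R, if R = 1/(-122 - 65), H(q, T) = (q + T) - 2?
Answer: -749/850 ≈ -0.88118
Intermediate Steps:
H(q, T) = -2 + T + q (H(q, T) = (T + q) - 2 = -2 + T + q)
O(C) = -8 + (-2 + C)/(2*C) (O(C) = -8 + (C - 2)/(C + C) = -8 + (-2 + C)/((2*C)) = -8 + (-2 + C)*(1/(2*C)) = -8 + (-2 + C)/(2*C))
K(J) = 2*J*(-3 + J) (K(J) = ((-2 + J - 1)*J)*2 = ((-3 + J)*J)*2 = (J*(-3 + J))*2 = 2*J*(-3 + J))
R = -1/187 (R = 1/(-187) = -1/187 ≈ -0.0053476)
K(O(5))*R = (2*(-15/2 - 1/5)*(-3 + (-15/2 - 1/5)))*(-1/187) = (2*(-15/2 - 1*⅕)*(-3 + (-15/2 - 1*⅕)))*(-1/187) = (2*(-15/2 - ⅕)*(-3 + (-15/2 - ⅕)))*(-1/187) = (2*(-77/10)*(-3 - 77/10))*(-1/187) = (2*(-77/10)*(-107/10))*(-1/187) = (8239/50)*(-1/187) = -749/850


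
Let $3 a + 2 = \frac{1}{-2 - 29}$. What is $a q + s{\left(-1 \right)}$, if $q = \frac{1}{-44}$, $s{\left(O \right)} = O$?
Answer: $- \frac{1343}{1364} \approx -0.9846$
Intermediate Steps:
$q = - \frac{1}{44} \approx -0.022727$
$a = - \frac{21}{31}$ ($a = - \frac{2}{3} + \frac{1}{3 \left(-2 - 29\right)} = - \frac{2}{3} + \frac{1}{3 \left(-31\right)} = - \frac{2}{3} + \frac{1}{3} \left(- \frac{1}{31}\right) = - \frac{2}{3} - \frac{1}{93} = - \frac{21}{31} \approx -0.67742$)
$a q + s{\left(-1 \right)} = \left(- \frac{21}{31}\right) \left(- \frac{1}{44}\right) - 1 = \frac{21}{1364} - 1 = - \frac{1343}{1364}$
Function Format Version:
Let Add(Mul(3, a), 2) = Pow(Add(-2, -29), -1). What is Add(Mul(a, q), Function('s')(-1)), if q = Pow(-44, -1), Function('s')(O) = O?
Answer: Rational(-1343, 1364) ≈ -0.98460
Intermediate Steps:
q = Rational(-1, 44) ≈ -0.022727
a = Rational(-21, 31) (a = Add(Rational(-2, 3), Mul(Rational(1, 3), Pow(Add(-2, -29), -1))) = Add(Rational(-2, 3), Mul(Rational(1, 3), Pow(-31, -1))) = Add(Rational(-2, 3), Mul(Rational(1, 3), Rational(-1, 31))) = Add(Rational(-2, 3), Rational(-1, 93)) = Rational(-21, 31) ≈ -0.67742)
Add(Mul(a, q), Function('s')(-1)) = Add(Mul(Rational(-21, 31), Rational(-1, 44)), -1) = Add(Rational(21, 1364), -1) = Rational(-1343, 1364)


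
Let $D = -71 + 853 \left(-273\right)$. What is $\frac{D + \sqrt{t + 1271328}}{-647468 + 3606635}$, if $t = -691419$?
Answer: $- \frac{232940}{2959167} + \frac{\sqrt{579909}}{2959167} \approx -0.078461$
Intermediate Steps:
$D = -232940$ ($D = -71 - 232869 = -232940$)
$\frac{D + \sqrt{t + 1271328}}{-647468 + 3606635} = \frac{-232940 + \sqrt{-691419 + 1271328}}{-647468 + 3606635} = \frac{-232940 + \sqrt{579909}}{2959167} = \left(-232940 + \sqrt{579909}\right) \frac{1}{2959167} = - \frac{232940}{2959167} + \frac{\sqrt{579909}}{2959167}$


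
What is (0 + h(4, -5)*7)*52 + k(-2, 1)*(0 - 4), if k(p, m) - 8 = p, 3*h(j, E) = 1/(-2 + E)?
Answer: -124/3 ≈ -41.333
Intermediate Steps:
h(j, E) = 1/(3*(-2 + E))
k(p, m) = 8 + p
(0 + h(4, -5)*7)*52 + k(-2, 1)*(0 - 4) = (0 + (1/(3*(-2 - 5)))*7)*52 + (8 - 2)*(0 - 4) = (0 + ((⅓)/(-7))*7)*52 + 6*(-4) = (0 + ((⅓)*(-⅐))*7)*52 - 24 = (0 - 1/21*7)*52 - 24 = (0 - ⅓)*52 - 24 = -⅓*52 - 24 = -52/3 - 24 = -124/3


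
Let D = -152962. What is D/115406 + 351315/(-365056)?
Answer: -48191777381/21064826368 ≈ -2.2878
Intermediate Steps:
D/115406 + 351315/(-365056) = -152962/115406 + 351315/(-365056) = -152962*1/115406 + 351315*(-1/365056) = -76481/57703 - 351315/365056 = -48191777381/21064826368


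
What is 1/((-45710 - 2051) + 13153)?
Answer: -1/34608 ≈ -2.8895e-5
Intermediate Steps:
1/((-45710 - 2051) + 13153) = 1/(-47761 + 13153) = 1/(-34608) = -1/34608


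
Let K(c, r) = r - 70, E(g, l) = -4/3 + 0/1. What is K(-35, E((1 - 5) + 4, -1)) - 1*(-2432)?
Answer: 7082/3 ≈ 2360.7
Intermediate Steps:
E(g, l) = -4/3 (E(g, l) = -4*1/3 + 0*1 = -4/3 + 0 = -4/3)
K(c, r) = -70 + r
K(-35, E((1 - 5) + 4, -1)) - 1*(-2432) = (-70 - 4/3) - 1*(-2432) = -214/3 + 2432 = 7082/3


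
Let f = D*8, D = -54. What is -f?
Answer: 432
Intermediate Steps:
f = -432 (f = -54*8 = -432)
-f = -1*(-432) = 432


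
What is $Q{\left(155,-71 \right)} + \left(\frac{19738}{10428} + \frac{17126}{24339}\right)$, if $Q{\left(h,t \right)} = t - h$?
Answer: $- \frac{9450234947}{42301182} \approx -223.4$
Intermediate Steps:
$Q{\left(155,-71 \right)} + \left(\frac{19738}{10428} + \frac{17126}{24339}\right) = \left(-71 - 155\right) + \left(\frac{19738}{10428} + \frac{17126}{24339}\right) = \left(-71 - 155\right) + \left(19738 \cdot \frac{1}{10428} + 17126 \cdot \frac{1}{24339}\right) = -226 + \left(\frac{9869}{5214} + \frac{17126}{24339}\right) = -226 + \frac{109832185}{42301182} = - \frac{9450234947}{42301182}$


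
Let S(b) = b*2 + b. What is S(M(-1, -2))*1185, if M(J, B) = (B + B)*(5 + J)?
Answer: -56880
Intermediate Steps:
M(J, B) = 2*B*(5 + J) (M(J, B) = (2*B)*(5 + J) = 2*B*(5 + J))
S(b) = 3*b (S(b) = 2*b + b = 3*b)
S(M(-1, -2))*1185 = (3*(2*(-2)*(5 - 1)))*1185 = (3*(2*(-2)*4))*1185 = (3*(-16))*1185 = -48*1185 = -56880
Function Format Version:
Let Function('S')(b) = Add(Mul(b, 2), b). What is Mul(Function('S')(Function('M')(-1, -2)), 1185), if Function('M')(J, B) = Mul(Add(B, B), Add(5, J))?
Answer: -56880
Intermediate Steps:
Function('M')(J, B) = Mul(2, B, Add(5, J)) (Function('M')(J, B) = Mul(Mul(2, B), Add(5, J)) = Mul(2, B, Add(5, J)))
Function('S')(b) = Mul(3, b) (Function('S')(b) = Add(Mul(2, b), b) = Mul(3, b))
Mul(Function('S')(Function('M')(-1, -2)), 1185) = Mul(Mul(3, Mul(2, -2, Add(5, -1))), 1185) = Mul(Mul(3, Mul(2, -2, 4)), 1185) = Mul(Mul(3, -16), 1185) = Mul(-48, 1185) = -56880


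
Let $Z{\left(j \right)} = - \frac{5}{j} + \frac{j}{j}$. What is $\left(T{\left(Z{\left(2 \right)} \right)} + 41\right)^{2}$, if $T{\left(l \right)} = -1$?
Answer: $1600$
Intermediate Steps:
$Z{\left(j \right)} = 1 - \frac{5}{j}$ ($Z{\left(j \right)} = - \frac{5}{j} + 1 = 1 - \frac{5}{j}$)
$\left(T{\left(Z{\left(2 \right)} \right)} + 41\right)^{2} = \left(-1 + 41\right)^{2} = 40^{2} = 1600$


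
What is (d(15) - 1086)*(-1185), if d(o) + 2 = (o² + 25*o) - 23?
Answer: 605535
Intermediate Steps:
d(o) = -25 + o² + 25*o (d(o) = -2 + ((o² + 25*o) - 23) = -2 + (-23 + o² + 25*o) = -25 + o² + 25*o)
(d(15) - 1086)*(-1185) = ((-25 + 15² + 25*15) - 1086)*(-1185) = ((-25 + 225 + 375) - 1086)*(-1185) = (575 - 1086)*(-1185) = -511*(-1185) = 605535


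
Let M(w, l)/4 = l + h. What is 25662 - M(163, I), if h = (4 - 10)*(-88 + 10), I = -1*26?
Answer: 23894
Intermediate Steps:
I = -26
h = 468 (h = -6*(-78) = 468)
M(w, l) = 1872 + 4*l (M(w, l) = 4*(l + 468) = 4*(468 + l) = 1872 + 4*l)
25662 - M(163, I) = 25662 - (1872 + 4*(-26)) = 25662 - (1872 - 104) = 25662 - 1*1768 = 25662 - 1768 = 23894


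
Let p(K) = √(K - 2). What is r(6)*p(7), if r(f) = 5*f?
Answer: 30*√5 ≈ 67.082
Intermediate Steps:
p(K) = √(-2 + K)
r(6)*p(7) = (5*6)*√(-2 + 7) = 30*√5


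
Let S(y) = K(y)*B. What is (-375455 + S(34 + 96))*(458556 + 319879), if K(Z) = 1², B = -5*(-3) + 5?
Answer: -292251744225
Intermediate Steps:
B = 20 (B = 15 + 5 = 20)
K(Z) = 1
S(y) = 20 (S(y) = 1*20 = 20)
(-375455 + S(34 + 96))*(458556 + 319879) = (-375455 + 20)*(458556 + 319879) = -375435*778435 = -292251744225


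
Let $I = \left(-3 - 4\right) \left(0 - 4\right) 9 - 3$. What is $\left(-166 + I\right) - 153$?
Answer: $-70$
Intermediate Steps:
$I = 249$ ($I = \left(-7\right) \left(-4\right) 9 - 3 = 28 \cdot 9 - 3 = 252 - 3 = 249$)
$\left(-166 + I\right) - 153 = \left(-166 + 249\right) - 153 = 83 - 153 = -70$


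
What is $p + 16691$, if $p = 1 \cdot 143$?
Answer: $16834$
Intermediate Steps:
$p = 143$
$p + 16691 = 143 + 16691 = 16834$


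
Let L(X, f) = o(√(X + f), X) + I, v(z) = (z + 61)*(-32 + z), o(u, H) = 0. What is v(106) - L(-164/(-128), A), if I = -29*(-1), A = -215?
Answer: 12329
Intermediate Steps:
v(z) = (-32 + z)*(61 + z) (v(z) = (61 + z)*(-32 + z) = (-32 + z)*(61 + z))
I = 29
L(X, f) = 29 (L(X, f) = 0 + 29 = 29)
v(106) - L(-164/(-128), A) = (-1952 + 106² + 29*106) - 1*29 = (-1952 + 11236 + 3074) - 29 = 12358 - 29 = 12329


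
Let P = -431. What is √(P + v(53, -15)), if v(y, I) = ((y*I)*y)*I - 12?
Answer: √631582 ≈ 794.72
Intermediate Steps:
v(y, I) = -12 + I²*y² (v(y, I) = ((I*y)*y)*I - 12 = (I*y²)*I - 12 = I²*y² - 12 = -12 + I²*y²)
√(P + v(53, -15)) = √(-431 + (-12 + (-15)²*53²)) = √(-431 + (-12 + 225*2809)) = √(-431 + (-12 + 632025)) = √(-431 + 632013) = √631582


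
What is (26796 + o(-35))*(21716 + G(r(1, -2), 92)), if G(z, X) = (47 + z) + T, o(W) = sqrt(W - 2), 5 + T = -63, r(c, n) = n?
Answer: 581285628 + 21693*I*sqrt(37) ≈ 5.8129e+8 + 1.3195e+5*I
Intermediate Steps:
T = -68 (T = -5 - 63 = -68)
o(W) = sqrt(-2 + W)
G(z, X) = -21 + z (G(z, X) = (47 + z) - 68 = -21 + z)
(26796 + o(-35))*(21716 + G(r(1, -2), 92)) = (26796 + sqrt(-2 - 35))*(21716 + (-21 - 2)) = (26796 + sqrt(-37))*(21716 - 23) = (26796 + I*sqrt(37))*21693 = 581285628 + 21693*I*sqrt(37)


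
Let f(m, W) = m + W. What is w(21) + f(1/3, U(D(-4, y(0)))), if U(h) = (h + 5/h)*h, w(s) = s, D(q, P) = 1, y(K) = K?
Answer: 82/3 ≈ 27.333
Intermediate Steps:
U(h) = h*(h + 5/h)
f(m, W) = W + m
w(21) + f(1/3, U(D(-4, y(0)))) = 21 + ((5 + 1**2) + 1/3) = 21 + ((5 + 1) + 1/3) = 21 + (6 + 1/3) = 21 + 19/3 = 82/3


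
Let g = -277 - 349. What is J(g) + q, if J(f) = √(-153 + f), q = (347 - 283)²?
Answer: 4096 + I*√779 ≈ 4096.0 + 27.911*I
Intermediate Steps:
g = -626
q = 4096 (q = 64² = 4096)
J(g) + q = √(-153 - 626) + 4096 = √(-779) + 4096 = I*√779 + 4096 = 4096 + I*√779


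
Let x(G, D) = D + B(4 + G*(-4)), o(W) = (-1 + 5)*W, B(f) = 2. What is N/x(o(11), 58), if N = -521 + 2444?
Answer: 641/20 ≈ 32.050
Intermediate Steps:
o(W) = 4*W
x(G, D) = 2 + D (x(G, D) = D + 2 = 2 + D)
N = 1923
N/x(o(11), 58) = 1923/(2 + 58) = 1923/60 = 1923*(1/60) = 641/20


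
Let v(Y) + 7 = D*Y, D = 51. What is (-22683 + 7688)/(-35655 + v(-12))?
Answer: 14995/36274 ≈ 0.41338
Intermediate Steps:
v(Y) = -7 + 51*Y
(-22683 + 7688)/(-35655 + v(-12)) = (-22683 + 7688)/(-35655 + (-7 + 51*(-12))) = -14995/(-35655 + (-7 - 612)) = -14995/(-35655 - 619) = -14995/(-36274) = -14995*(-1/36274) = 14995/36274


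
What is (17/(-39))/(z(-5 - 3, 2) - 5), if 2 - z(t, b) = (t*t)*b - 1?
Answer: 17/5070 ≈ 0.0033531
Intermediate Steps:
z(t, b) = 3 - b*t**2 (z(t, b) = 2 - ((t*t)*b - 1) = 2 - (t**2*b - 1) = 2 - (b*t**2 - 1) = 2 - (-1 + b*t**2) = 2 + (1 - b*t**2) = 3 - b*t**2)
(17/(-39))/(z(-5 - 3, 2) - 5) = (17/(-39))/((3 - 1*2*(-5 - 3)**2) - 5) = (17*(-1/39))/((3 - 1*2*(-8)**2) - 5) = -17/(39*((3 - 1*2*64) - 5)) = -17/(39*((3 - 128) - 5)) = -17/(39*(-125 - 5)) = -17/39/(-130) = -17/39*(-1/130) = 17/5070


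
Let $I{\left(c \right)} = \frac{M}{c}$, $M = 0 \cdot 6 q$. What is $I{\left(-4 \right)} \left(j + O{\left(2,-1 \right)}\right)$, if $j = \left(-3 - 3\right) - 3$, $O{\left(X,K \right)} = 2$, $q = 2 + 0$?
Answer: $0$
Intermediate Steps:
$q = 2$
$M = 0$ ($M = 0 \cdot 6 \cdot 2 = 0 \cdot 2 = 0$)
$j = -9$ ($j = -6 - 3 = -9$)
$I{\left(c \right)} = 0$ ($I{\left(c \right)} = \frac{0}{c} = 0$)
$I{\left(-4 \right)} \left(j + O{\left(2,-1 \right)}\right) = 0 \left(-9 + 2\right) = 0 \left(-7\right) = 0$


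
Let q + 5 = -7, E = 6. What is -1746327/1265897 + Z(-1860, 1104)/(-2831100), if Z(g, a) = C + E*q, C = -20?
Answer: -1235977476794/895970249175 ≈ -1.3795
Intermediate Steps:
q = -12 (q = -5 - 7 = -12)
Z(g, a) = -92 (Z(g, a) = -20 + 6*(-12) = -20 - 72 = -92)
-1746327/1265897 + Z(-1860, 1104)/(-2831100) = -1746327/1265897 - 92/(-2831100) = -1746327*1/1265897 - 92*(-1/2831100) = -1746327/1265897 + 23/707775 = -1235977476794/895970249175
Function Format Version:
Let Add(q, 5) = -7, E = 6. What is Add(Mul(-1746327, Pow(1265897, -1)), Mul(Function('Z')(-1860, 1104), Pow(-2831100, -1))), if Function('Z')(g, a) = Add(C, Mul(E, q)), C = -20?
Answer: Rational(-1235977476794, 895970249175) ≈ -1.3795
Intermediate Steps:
q = -12 (q = Add(-5, -7) = -12)
Function('Z')(g, a) = -92 (Function('Z')(g, a) = Add(-20, Mul(6, -12)) = Add(-20, -72) = -92)
Add(Mul(-1746327, Pow(1265897, -1)), Mul(Function('Z')(-1860, 1104), Pow(-2831100, -1))) = Add(Mul(-1746327, Pow(1265897, -1)), Mul(-92, Pow(-2831100, -1))) = Add(Mul(-1746327, Rational(1, 1265897)), Mul(-92, Rational(-1, 2831100))) = Add(Rational(-1746327, 1265897), Rational(23, 707775)) = Rational(-1235977476794, 895970249175)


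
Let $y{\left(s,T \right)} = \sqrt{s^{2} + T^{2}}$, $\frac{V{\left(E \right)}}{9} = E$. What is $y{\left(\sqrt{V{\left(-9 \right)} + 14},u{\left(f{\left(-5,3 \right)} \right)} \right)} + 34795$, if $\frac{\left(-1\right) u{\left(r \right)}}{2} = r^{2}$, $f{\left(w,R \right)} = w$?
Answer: $34795 + \sqrt{2433} \approx 34844.0$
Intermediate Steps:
$V{\left(E \right)} = 9 E$
$u{\left(r \right)} = - 2 r^{2}$
$y{\left(s,T \right)} = \sqrt{T^{2} + s^{2}}$
$y{\left(\sqrt{V{\left(-9 \right)} + 14},u{\left(f{\left(-5,3 \right)} \right)} \right)} + 34795 = \sqrt{\left(- 2 \left(-5\right)^{2}\right)^{2} + \left(\sqrt{9 \left(-9\right) + 14}\right)^{2}} + 34795 = \sqrt{\left(\left(-2\right) 25\right)^{2} + \left(\sqrt{-81 + 14}\right)^{2}} + 34795 = \sqrt{\left(-50\right)^{2} + \left(\sqrt{-67}\right)^{2}} + 34795 = \sqrt{2500 + \left(i \sqrt{67}\right)^{2}} + 34795 = \sqrt{2500 - 67} + 34795 = \sqrt{2433} + 34795 = 34795 + \sqrt{2433}$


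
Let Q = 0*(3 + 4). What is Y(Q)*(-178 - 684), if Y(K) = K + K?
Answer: 0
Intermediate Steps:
Q = 0 (Q = 0*7 = 0)
Y(K) = 2*K
Y(Q)*(-178 - 684) = (2*0)*(-178 - 684) = 0*(-862) = 0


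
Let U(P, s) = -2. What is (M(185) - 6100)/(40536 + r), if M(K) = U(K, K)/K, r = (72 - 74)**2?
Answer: -564251/3749950 ≈ -0.15047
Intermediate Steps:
r = 4 (r = (-2)**2 = 4)
M(K) = -2/K
(M(185) - 6100)/(40536 + r) = (-2/185 - 6100)/(40536 + 4) = (-2*1/185 - 6100)/40540 = (-2/185 - 6100)*(1/40540) = -1128502/185*1/40540 = -564251/3749950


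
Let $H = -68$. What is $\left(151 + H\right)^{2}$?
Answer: $6889$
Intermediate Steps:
$\left(151 + H\right)^{2} = \left(151 - 68\right)^{2} = 83^{2} = 6889$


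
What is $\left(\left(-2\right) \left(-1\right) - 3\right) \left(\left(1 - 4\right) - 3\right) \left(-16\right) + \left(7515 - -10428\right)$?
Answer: $17847$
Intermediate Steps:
$\left(\left(-2\right) \left(-1\right) - 3\right) \left(\left(1 - 4\right) - 3\right) \left(-16\right) + \left(7515 - -10428\right) = \left(2 - 3\right) \left(-3 - 3\right) \left(-16\right) + \left(7515 + 10428\right) = \left(-1\right) \left(-6\right) \left(-16\right) + 17943 = 6 \left(-16\right) + 17943 = -96 + 17943 = 17847$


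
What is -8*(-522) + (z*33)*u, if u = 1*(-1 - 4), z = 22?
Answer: 546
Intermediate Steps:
u = -5 (u = 1*(-5) = -5)
-8*(-522) + (z*33)*u = -8*(-522) + (22*33)*(-5) = 4176 + 726*(-5) = 4176 - 3630 = 546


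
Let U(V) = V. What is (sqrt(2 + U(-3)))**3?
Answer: -I ≈ -1.0*I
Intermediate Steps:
(sqrt(2 + U(-3)))**3 = (sqrt(2 - 3))**3 = (sqrt(-1))**3 = I**3 = -I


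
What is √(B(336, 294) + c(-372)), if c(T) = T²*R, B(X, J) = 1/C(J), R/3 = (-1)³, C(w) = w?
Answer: I*√732328122/42 ≈ 644.32*I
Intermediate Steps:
R = -3 (R = 3*(-1)³ = 3*(-1) = -3)
B(X, J) = 1/J
c(T) = -3*T² (c(T) = T²*(-3) = -3*T²)
√(B(336, 294) + c(-372)) = √(1/294 - 3*(-372)²) = √(1/294 - 3*138384) = √(1/294 - 415152) = √(-122054687/294) = I*√732328122/42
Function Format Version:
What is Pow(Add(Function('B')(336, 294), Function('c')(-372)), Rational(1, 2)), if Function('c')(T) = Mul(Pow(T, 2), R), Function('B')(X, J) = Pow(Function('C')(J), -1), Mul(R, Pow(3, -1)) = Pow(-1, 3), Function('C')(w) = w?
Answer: Mul(Rational(1, 42), I, Pow(732328122, Rational(1, 2))) ≈ Mul(644.32, I)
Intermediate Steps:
R = -3 (R = Mul(3, Pow(-1, 3)) = Mul(3, -1) = -3)
Function('B')(X, J) = Pow(J, -1)
Function('c')(T) = Mul(-3, Pow(T, 2)) (Function('c')(T) = Mul(Pow(T, 2), -3) = Mul(-3, Pow(T, 2)))
Pow(Add(Function('B')(336, 294), Function('c')(-372)), Rational(1, 2)) = Pow(Add(Pow(294, -1), Mul(-3, Pow(-372, 2))), Rational(1, 2)) = Pow(Add(Rational(1, 294), Mul(-3, 138384)), Rational(1, 2)) = Pow(Add(Rational(1, 294), -415152), Rational(1, 2)) = Pow(Rational(-122054687, 294), Rational(1, 2)) = Mul(Rational(1, 42), I, Pow(732328122, Rational(1, 2)))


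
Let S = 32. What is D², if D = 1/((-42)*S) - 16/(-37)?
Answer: 460832089/2472873984 ≈ 0.18635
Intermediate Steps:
D = 21467/49728 (D = 1/(-42*32) - 16/(-37) = -1/42*1/32 - 16*(-1/37) = -1/1344 + 16/37 = 21467/49728 ≈ 0.43169)
D² = (21467/49728)² = 460832089/2472873984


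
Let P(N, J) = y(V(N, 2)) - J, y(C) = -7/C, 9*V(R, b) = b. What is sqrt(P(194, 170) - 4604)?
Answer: I*sqrt(19222)/2 ≈ 69.322*I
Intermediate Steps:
V(R, b) = b/9
P(N, J) = -63/2 - J (P(N, J) = -7/((1/9)*2) - J = -7/2/9 - J = -7*9/2 - J = -63/2 - J)
sqrt(P(194, 170) - 4604) = sqrt((-63/2 - 1*170) - 4604) = sqrt((-63/2 - 170) - 4604) = sqrt(-403/2 - 4604) = sqrt(-9611/2) = I*sqrt(19222)/2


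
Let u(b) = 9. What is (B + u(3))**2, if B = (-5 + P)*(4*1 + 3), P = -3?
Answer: 2209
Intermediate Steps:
B = -56 (B = (-5 - 3)*(4*1 + 3) = -8*(4 + 3) = -8*7 = -56)
(B + u(3))**2 = (-56 + 9)**2 = (-47)**2 = 2209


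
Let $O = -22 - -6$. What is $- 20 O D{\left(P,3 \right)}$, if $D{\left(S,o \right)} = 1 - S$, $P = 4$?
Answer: $-960$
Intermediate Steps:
$O = -16$ ($O = -22 + 6 = -16$)
$- 20 O D{\left(P,3 \right)} = \left(-20\right) \left(-16\right) \left(1 - 4\right) = 320 \left(1 - 4\right) = 320 \left(-3\right) = -960$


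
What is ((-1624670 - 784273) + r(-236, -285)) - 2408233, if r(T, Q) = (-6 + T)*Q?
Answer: -4748206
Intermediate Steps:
r(T, Q) = Q*(-6 + T)
((-1624670 - 784273) + r(-236, -285)) - 2408233 = ((-1624670 - 784273) - 285*(-6 - 236)) - 2408233 = (-2408943 - 285*(-242)) - 2408233 = (-2408943 + 68970) - 2408233 = -2339973 - 2408233 = -4748206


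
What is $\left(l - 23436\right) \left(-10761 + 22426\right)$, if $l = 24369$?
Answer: $10883445$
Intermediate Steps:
$\left(l - 23436\right) \left(-10761 + 22426\right) = \left(24369 - 23436\right) \left(-10761 + 22426\right) = 933 \cdot 11665 = 10883445$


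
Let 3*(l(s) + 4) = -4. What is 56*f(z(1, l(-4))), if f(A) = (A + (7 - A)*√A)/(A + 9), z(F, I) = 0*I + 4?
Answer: 560/13 ≈ 43.077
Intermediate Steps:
l(s) = -16/3 (l(s) = -4 + (⅓)*(-4) = -4 - 4/3 = -16/3)
z(F, I) = 4 (z(F, I) = 0 + 4 = 4)
f(A) = (A + √A*(7 - A))/(9 + A)
56*f(z(1, l(-4))) = 56*((4 - 4^(3/2) + 7*√4)/(9 + 4)) = 56*((4 - 1*8 + 7*2)/13) = 56*((4 - 8 + 14)/13) = 56*((1/13)*10) = 56*(10/13) = 560/13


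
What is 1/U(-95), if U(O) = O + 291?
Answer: 1/196 ≈ 0.0051020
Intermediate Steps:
U(O) = 291 + O
1/U(-95) = 1/(291 - 95) = 1/196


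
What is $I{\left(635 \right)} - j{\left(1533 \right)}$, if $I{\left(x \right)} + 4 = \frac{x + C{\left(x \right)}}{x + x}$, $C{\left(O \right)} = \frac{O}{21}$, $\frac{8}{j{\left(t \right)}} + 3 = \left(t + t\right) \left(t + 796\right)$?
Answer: $- \frac{57919119}{16661659} \approx -3.4762$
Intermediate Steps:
$j{\left(t \right)} = \frac{8}{-3 + 2 t \left(796 + t\right)}$ ($j{\left(t \right)} = \frac{8}{-3 + \left(t + t\right) \left(t + 796\right)} = \frac{8}{-3 + 2 t \left(796 + t\right)}$)
$C{\left(O \right)} = \frac{O}{21}$ ($C{\left(O \right)} = O \frac{1}{21} = \frac{O}{21}$)
$I{\left(x \right)} = - \frac{73}{21}$ ($I{\left(x \right)} = -4 + \frac{x + \frac{x}{21}}{x + x} = -4 + \frac{\frac{22}{21} x}{2 x} = -4 + \frac{22 x}{21} \frac{1}{2 x} = -4 + \frac{11}{21} = - \frac{73}{21}$)
$I{\left(635 \right)} - j{\left(1533 \right)} = - \frac{73}{21} - \frac{8}{-3 + 2 \cdot 1533^{2} + 1592 \cdot 1533} = - \frac{73}{21} - \frac{8}{-3 + 2 \cdot 2350089 + 2440536} = - \frac{73}{21} - \frac{8}{-3 + 4700178 + 2440536} = - \frac{73}{21} - \frac{8}{7140711} = - \frac{57919119}{16661659}$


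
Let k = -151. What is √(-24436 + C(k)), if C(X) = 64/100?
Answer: 6*I*√16969/5 ≈ 156.32*I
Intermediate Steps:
C(X) = 16/25 (C(X) = 64*(1/100) = 16/25)
√(-24436 + C(k)) = √(-24436 + 16/25) = √(-610884/25) = 6*I*√16969/5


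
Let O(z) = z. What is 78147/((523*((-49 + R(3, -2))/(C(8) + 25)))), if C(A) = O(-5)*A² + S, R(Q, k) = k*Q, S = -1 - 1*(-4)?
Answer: 22818924/28765 ≈ 793.29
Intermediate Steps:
S = 3 (S = -1 + 4 = 3)
R(Q, k) = Q*k
C(A) = 3 - 5*A² (C(A) = -5*A² + 3 = 3 - 5*A²)
78147/((523*((-49 + R(3, -2))/(C(8) + 25)))) = 78147/((523*((-49 + 3*(-2))/((3 - 5*8²) + 25)))) = 78147/((523*((-49 - 6)/((3 - 5*64) + 25)))) = 78147/((523*(-55/((3 - 320) + 25)))) = 78147/((523*(-55/(-317 + 25)))) = 78147/((523*(-55/(-292)))) = 78147/((523*(-55*(-1/292)))) = 78147/((523*(55/292))) = 78147/(28765/292) = 78147*(292/28765) = 22818924/28765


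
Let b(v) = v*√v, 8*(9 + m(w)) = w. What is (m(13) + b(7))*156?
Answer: -2301/2 + 1092*√7 ≈ 1738.7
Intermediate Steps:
m(w) = -9 + w/8
b(v) = v^(3/2)
(m(13) + b(7))*156 = ((-9 + (⅛)*13) + 7^(3/2))*156 = ((-9 + 13/8) + 7*√7)*156 = (-59/8 + 7*√7)*156 = -2301/2 + 1092*√7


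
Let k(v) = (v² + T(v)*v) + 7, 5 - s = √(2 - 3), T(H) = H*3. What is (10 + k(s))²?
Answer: 11169 - 9040*I ≈ 11169.0 - 9040.0*I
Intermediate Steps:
T(H) = 3*H
s = 5 - I (s = 5 - √(2 - 3) = 5 - √(-1) = 5 - I ≈ 5.0 - 1.0*I)
k(v) = 7 + 4*v² (k(v) = (v² + (3*v)*v) + 7 = (v² + 3*v²) + 7 = 4*v² + 7 = 7 + 4*v²)
(10 + k(s))² = (10 + (7 + 4*(5 - I)²))² = (17 + 4*(5 - I)²)²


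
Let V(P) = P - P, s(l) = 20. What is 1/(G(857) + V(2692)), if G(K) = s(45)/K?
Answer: 857/20 ≈ 42.850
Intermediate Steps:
V(P) = 0
G(K) = 20/K
1/(G(857) + V(2692)) = 1/(20/857 + 0) = 1/(20/857) = 857/20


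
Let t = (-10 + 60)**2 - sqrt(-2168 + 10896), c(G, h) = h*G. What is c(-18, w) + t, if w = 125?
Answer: 250 - 2*sqrt(2182) ≈ 156.58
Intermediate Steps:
c(G, h) = G*h
t = 2500 - 2*sqrt(2182) (t = 50**2 - sqrt(8728) = 2500 - 2*sqrt(2182) ≈ 2406.6)
c(-18, w) + t = -18*125 + (2500 - 2*sqrt(2182)) = -2250 + (2500 - 2*sqrt(2182)) = 250 - 2*sqrt(2182)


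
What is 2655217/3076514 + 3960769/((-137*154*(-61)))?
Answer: 557234540839/141407351239 ≈ 3.9406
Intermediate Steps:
2655217/3076514 + 3960769/((-137*154*(-61))) = 2655217*(1/3076514) + 3960769/((-21098*(-61))) = 2655217/3076514 + 3960769/1286978 = 557234540839/141407351239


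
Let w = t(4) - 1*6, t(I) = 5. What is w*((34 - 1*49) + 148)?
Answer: -133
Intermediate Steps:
w = -1 (w = 5 - 1*6 = 5 - 6 = -1)
w*((34 - 1*49) + 148) = -((34 - 1*49) + 148) = -((34 - 49) + 148) = -(-15 + 148) = -1*133 = -133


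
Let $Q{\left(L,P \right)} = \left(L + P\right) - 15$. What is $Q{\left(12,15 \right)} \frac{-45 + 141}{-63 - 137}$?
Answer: $- \frac{144}{25} \approx -5.76$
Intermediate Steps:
$Q{\left(L,P \right)} = -15 + L + P$
$Q{\left(12,15 \right)} \frac{-45 + 141}{-63 - 137} = \left(-15 + 12 + 15\right) \frac{-45 + 141}{-63 - 137} = 12 \frac{96}{-200} = 12 \cdot 96 \left(- \frac{1}{200}\right) = 12 \left(- \frac{12}{25}\right) = - \frac{144}{25}$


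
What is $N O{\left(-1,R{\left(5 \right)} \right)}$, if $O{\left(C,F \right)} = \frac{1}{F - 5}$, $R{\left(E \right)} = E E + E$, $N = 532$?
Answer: $\frac{532}{25} \approx 21.28$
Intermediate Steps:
$R{\left(E \right)} = E + E^{2}$ ($R{\left(E \right)} = E^{2} + E = E + E^{2}$)
$O{\left(C,F \right)} = \frac{1}{-5 + F}$
$N O{\left(-1,R{\left(5 \right)} \right)} = \frac{532}{-5 + 5 \left(1 + 5\right)} = \frac{532}{-5 + 5 \cdot 6} = \frac{532}{-5 + 30} = \frac{532}{25}$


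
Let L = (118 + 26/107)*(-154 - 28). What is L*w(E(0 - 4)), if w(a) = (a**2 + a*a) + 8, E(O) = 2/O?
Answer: -19572644/107 ≈ -1.8292e+5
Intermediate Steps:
w(a) = 8 + 2*a**2 (w(a) = (a**2 + a**2) + 8 = 2*a**2 + 8 = 8 + 2*a**2)
L = -2302664/107 (L = (118 + 26*(1/107))*(-182) = (118 + 26/107)*(-182) = (12652/107)*(-182) = -2302664/107 ≈ -21520.)
L*w(E(0 - 4)) = -2302664*(8 + 2*(2/(0 - 4))**2)/107 = -2302664*(8 + 2*(2/(-4))**2)/107 = -2302664*(8 + 2*(2*(-1/4))**2)/107 = -2302664*(8 + 2*(-1/2)**2)/107 = -2302664*(8 + 2*(1/4))/107 = -2302664*(8 + 1/2)/107 = -2302664/107*17/2 = -19572644/107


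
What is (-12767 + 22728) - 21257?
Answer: -11296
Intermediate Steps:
(-12767 + 22728) - 21257 = 9961 - 21257 = -11296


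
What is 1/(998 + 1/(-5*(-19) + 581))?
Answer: 676/674649 ≈ 0.0010020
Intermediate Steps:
1/(998 + 1/(-5*(-19) + 581)) = 1/(998 + 1/(95 + 581)) = 1/(998 + 1/676) = 1/(674649/676) = 676/674649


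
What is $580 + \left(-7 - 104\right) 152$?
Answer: $-16292$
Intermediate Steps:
$580 + \left(-7 - 104\right) 152 = 580 - 16872 = -16292$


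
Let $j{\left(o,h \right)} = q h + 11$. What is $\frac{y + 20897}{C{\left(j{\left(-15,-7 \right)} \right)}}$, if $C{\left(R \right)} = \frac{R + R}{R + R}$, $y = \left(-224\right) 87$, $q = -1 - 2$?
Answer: $1409$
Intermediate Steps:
$q = -3$ ($q = -1 - 2 = -3$)
$j{\left(o,h \right)} = 11 - 3 h$ ($j{\left(o,h \right)} = - 3 h + 11 = 11 - 3 h$)
$y = -19488$
$C{\left(R \right)} = 1$ ($C{\left(R \right)} = \frac{2 R}{2 R} = 2 R \frac{1}{2 R} = 1$)
$\frac{y + 20897}{C{\left(j{\left(-15,-7 \right)} \right)}} = \frac{-19488 + 20897}{1} = 1409 \cdot 1 = 1409$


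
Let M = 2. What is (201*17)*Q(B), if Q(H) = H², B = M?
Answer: 13668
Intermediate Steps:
B = 2
(201*17)*Q(B) = (201*17)*2² = 3417*4 = 13668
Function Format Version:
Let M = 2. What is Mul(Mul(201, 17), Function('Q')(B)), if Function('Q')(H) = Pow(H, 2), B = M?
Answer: 13668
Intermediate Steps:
B = 2
Mul(Mul(201, 17), Function('Q')(B)) = Mul(Mul(201, 17), Pow(2, 2)) = Mul(3417, 4) = 13668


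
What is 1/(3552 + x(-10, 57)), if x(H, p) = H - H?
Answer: 1/3552 ≈ 0.00028153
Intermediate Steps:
x(H, p) = 0
1/(3552 + x(-10, 57)) = 1/(3552 + 0) = 1/3552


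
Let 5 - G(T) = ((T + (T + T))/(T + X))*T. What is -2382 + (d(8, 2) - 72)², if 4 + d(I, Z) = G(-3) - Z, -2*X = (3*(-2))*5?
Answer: 52489/16 ≈ 3280.6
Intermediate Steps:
X = 15 (X = -3*(-2)*5/2 = -(-3)*5 = -½*(-30) = 15)
G(T) = 5 - 3*T²/(15 + T) (G(T) = 5 - (T + (T + T))/(T + 15)*T = 5 - (T + 2*T)/(15 + T)*T = 5 - (3*T)/(15 + T)*T = 5 - 3*T/(15 + T)*T = 5 - 3*T²/(15 + T))
d(I, Z) = -5/4 - Z (d(I, Z) = -4 + ((75 - 3*(-3)² + 5*(-3))/(15 - 3) - Z) = -4 + ((75 - 3*9 - 15)/12 - Z) = -4 + ((75 - 27 - 15)/12 - Z) = -4 + ((1/12)*33 - Z) = -4 + (11/4 - Z) = -5/4 - Z)
-2382 + (d(8, 2) - 72)² = -2382 + ((-5/4 - 1*2) - 72)² = -2382 + ((-5/4 - 2) - 72)² = -2382 + (-13/4 - 72)² = -2382 + (-301/4)² = -2382 + 90601/16 = 52489/16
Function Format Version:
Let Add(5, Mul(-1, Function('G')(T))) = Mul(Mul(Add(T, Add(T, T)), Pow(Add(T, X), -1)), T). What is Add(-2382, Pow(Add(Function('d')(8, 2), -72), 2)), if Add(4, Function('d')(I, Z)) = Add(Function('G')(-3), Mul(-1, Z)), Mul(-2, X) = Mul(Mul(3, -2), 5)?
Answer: Rational(52489, 16) ≈ 3280.6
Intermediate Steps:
X = 15 (X = Mul(Rational(-1, 2), Mul(Mul(3, -2), 5)) = Mul(Rational(-1, 2), Mul(-6, 5)) = Mul(Rational(-1, 2), -30) = 15)
Function('G')(T) = Add(5, Mul(-3, Pow(T, 2), Pow(Add(15, T), -1))) (Function('G')(T) = Add(5, Mul(-1, Mul(Mul(Add(T, Add(T, T)), Pow(Add(T, 15), -1)), T))) = Add(5, Mul(-1, Mul(Mul(Add(T, Mul(2, T)), Pow(Add(15, T), -1)), T))) = Add(5, Mul(-1, Mul(Mul(Mul(3, T), Pow(Add(15, T), -1)), T))) = Add(5, Mul(-1, Mul(Mul(3, T, Pow(Add(15, T), -1)), T))) = Add(5, Mul(-1, Mul(3, Pow(T, 2), Pow(Add(15, T), -1)))) = Add(5, Mul(-3, Pow(T, 2), Pow(Add(15, T), -1))))
Function('d')(I, Z) = Add(Rational(-5, 4), Mul(-1, Z)) (Function('d')(I, Z) = Add(-4, Add(Mul(Pow(Add(15, -3), -1), Add(75, Mul(-3, Pow(-3, 2)), Mul(5, -3))), Mul(-1, Z))) = Add(-4, Add(Mul(Pow(12, -1), Add(75, Mul(-3, 9), -15)), Mul(-1, Z))) = Add(-4, Add(Mul(Rational(1, 12), Add(75, -27, -15)), Mul(-1, Z))) = Add(-4, Add(Mul(Rational(1, 12), 33), Mul(-1, Z))) = Add(-4, Add(Rational(11, 4), Mul(-1, Z))) = Add(Rational(-5, 4), Mul(-1, Z)))
Add(-2382, Pow(Add(Function('d')(8, 2), -72), 2)) = Add(-2382, Pow(Add(Add(Rational(-5, 4), Mul(-1, 2)), -72), 2)) = Add(-2382, Pow(Add(Add(Rational(-5, 4), -2), -72), 2)) = Add(-2382, Pow(Add(Rational(-13, 4), -72), 2)) = Add(-2382, Pow(Rational(-301, 4), 2)) = Add(-2382, Rational(90601, 16)) = Rational(52489, 16)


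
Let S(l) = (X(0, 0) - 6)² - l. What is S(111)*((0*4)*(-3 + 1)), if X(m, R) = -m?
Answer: 0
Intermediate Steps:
S(l) = 36 - l (S(l) = (-1*0 - 6)² - l = (0 - 6)² - l = (-6)² - l = 36 - l)
S(111)*((0*4)*(-3 + 1)) = (36 - 1*111)*((0*4)*(-3 + 1)) = (36 - 111)*(0*(-2)) = -75*0 = 0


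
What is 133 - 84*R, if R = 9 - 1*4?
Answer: -287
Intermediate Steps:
R = 5 (R = 9 - 4 = 5)
133 - 84*R = 133 - 84*5 = 133 - 420 = -287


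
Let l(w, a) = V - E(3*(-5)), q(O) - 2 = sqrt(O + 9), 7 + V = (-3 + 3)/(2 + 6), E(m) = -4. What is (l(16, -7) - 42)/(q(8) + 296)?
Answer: -13410/88787 + 45*sqrt(17)/88787 ≈ -0.14895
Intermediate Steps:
V = -7 (V = -7 + (-3 + 3)/(2 + 6) = -7 + 0/8 = -7 + 0*(1/8) = -7 + 0 = -7)
q(O) = 2 + sqrt(9 + O) (q(O) = 2 + sqrt(O + 9) = 2 + sqrt(9 + O))
l(w, a) = -3 (l(w, a) = -7 - 1*(-4) = -7 + 4 = -3)
(l(16, -7) - 42)/(q(8) + 296) = (-3 - 42)/((2 + sqrt(9 + 8)) + 296) = -45/((2 + sqrt(17)) + 296) = -45/(298 + sqrt(17))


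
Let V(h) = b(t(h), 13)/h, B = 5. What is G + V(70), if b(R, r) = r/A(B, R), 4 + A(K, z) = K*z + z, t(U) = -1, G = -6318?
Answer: -4422613/700 ≈ -6318.0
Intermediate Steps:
A(K, z) = -4 + z + K*z (A(K, z) = -4 + (K*z + z) = -4 + (z + K*z) = -4 + z + K*z)
b(R, r) = r/(-4 + 6*R) (b(R, r) = r/(-4 + R + 5*R) = r/(-4 + 6*R))
V(h) = -13/(10*h) (V(h) = ((1/2)*13/(-2 + 3*(-1)))/h = ((1/2)*13/(-2 - 3))/h = ((1/2)*13/(-5))/h = ((1/2)*13*(-1/5))/h = -13/(10*h))
G + V(70) = -6318 - 13/10/70 = -6318 - 13/10*1/70 = -6318 - 13/700 = -4422613/700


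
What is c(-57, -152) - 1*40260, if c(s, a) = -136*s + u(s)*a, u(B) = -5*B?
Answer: -75828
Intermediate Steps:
c(s, a) = -136*s - 5*a*s (c(s, a) = -136*s + (-5*s)*a = -136*s - 5*a*s)
c(-57, -152) - 1*40260 = -57*(-136 - 5*(-152)) - 1*40260 = -57*(-136 + 760) - 40260 = -57*624 - 40260 = -35568 - 40260 = -75828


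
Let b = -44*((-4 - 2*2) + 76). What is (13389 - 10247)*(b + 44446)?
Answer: 130248468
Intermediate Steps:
b = -2992 (b = -44*((-4 - 4) + 76) = -44*(-8 + 76) = -44*68 = -2992)
(13389 - 10247)*(b + 44446) = (13389 - 10247)*(-2992 + 44446) = 3142*41454 = 130248468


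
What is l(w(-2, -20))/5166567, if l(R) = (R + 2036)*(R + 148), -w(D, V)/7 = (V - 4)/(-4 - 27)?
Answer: 278230160/4965070887 ≈ 0.056037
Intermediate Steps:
w(D, V) = -28/31 + 7*V/31 (w(D, V) = -7*(V - 4)/(-4 - 27) = -7*(-4 + V)/(-31) = -7*(-4 + V)*(-1)/31 = -7*(4/31 - V/31) = -28/31 + 7*V/31)
l(R) = (148 + R)*(2036 + R) (l(R) = (2036 + R)*(148 + R) = (148 + R)*(2036 + R))
l(w(-2, -20))/5166567 = (301328 + (-28/31 + (7/31)*(-20))**2 + 2184*(-28/31 + (7/31)*(-20)))/5166567 = (301328 + (-28/31 - 140/31)**2 + 2184*(-28/31 - 140/31))*(1/5166567) = (301328 + (-168/31)**2 + 2184*(-168/31))*(1/5166567) = (301328 + 28224/961 - 366912/31)*(1/5166567) = (278230160/961)*(1/5166567) = 278230160/4965070887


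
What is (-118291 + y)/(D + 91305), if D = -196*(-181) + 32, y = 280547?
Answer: 162256/126813 ≈ 1.2795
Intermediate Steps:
D = 35508 (D = 35476 + 32 = 35508)
(-118291 + y)/(D + 91305) = (-118291 + 280547)/(35508 + 91305) = 162256/126813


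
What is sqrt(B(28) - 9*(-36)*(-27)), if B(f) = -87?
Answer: I*sqrt(8835) ≈ 93.995*I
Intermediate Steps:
sqrt(B(28) - 9*(-36)*(-27)) = sqrt(-87 - 9*(-36)*(-27)) = sqrt(-87 + 324*(-27)) = sqrt(-87 - 8748) = sqrt(-8835) = I*sqrt(8835)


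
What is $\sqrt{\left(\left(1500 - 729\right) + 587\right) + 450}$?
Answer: $4 \sqrt{113} \approx 42.521$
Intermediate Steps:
$\sqrt{\left(\left(1500 - 729\right) + 587\right) + 450} = \sqrt{\left(771 + 587\right) + 450} = \sqrt{1358 + 450} = \sqrt{1808} = 4 \sqrt{113}$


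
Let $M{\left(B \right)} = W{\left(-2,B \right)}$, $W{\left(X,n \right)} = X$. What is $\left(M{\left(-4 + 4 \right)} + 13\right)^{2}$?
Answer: $121$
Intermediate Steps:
$M{\left(B \right)} = -2$
$\left(M{\left(-4 + 4 \right)} + 13\right)^{2} = \left(-2 + 13\right)^{2} = 11^{2} = 121$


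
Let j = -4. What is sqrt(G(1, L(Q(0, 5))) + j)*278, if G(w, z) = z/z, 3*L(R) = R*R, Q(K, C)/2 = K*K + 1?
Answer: 278*I*sqrt(3) ≈ 481.51*I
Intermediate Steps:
Q(K, C) = 2 + 2*K**2 (Q(K, C) = 2*(K*K + 1) = 2*(K**2 + 1) = 2*(1 + K**2) = 2 + 2*K**2)
L(R) = R**2/3 (L(R) = (R*R)/3 = R**2/3)
G(w, z) = 1
sqrt(G(1, L(Q(0, 5))) + j)*278 = sqrt(1 - 4)*278 = sqrt(-3)*278 = (I*sqrt(3))*278 = 278*I*sqrt(3)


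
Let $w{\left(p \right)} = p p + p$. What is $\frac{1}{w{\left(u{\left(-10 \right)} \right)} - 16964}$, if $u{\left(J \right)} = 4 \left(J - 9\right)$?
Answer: $- \frac{1}{11264} \approx -8.8778 \cdot 10^{-5}$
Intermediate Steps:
$u{\left(J \right)} = -36 + 4 J$ ($u{\left(J \right)} = 4 \left(-9 + J\right) = -36 + 4 J$)
$w{\left(p \right)} = p + p^{2}$ ($w{\left(p \right)} = p^{2} + p = p + p^{2}$)
$\frac{1}{w{\left(u{\left(-10 \right)} \right)} - 16964} = \frac{1}{\left(-36 + 4 \left(-10\right)\right) \left(1 + \left(-36 + 4 \left(-10\right)\right)\right) - 16964} = \frac{1}{\left(-36 - 40\right) \left(1 - 76\right) - 16964} = \frac{1}{- 76 \left(1 - 76\right) - 16964} = \frac{1}{\left(-76\right) \left(-75\right) - 16964} = \frac{1}{5700 - 16964} = \frac{1}{-11264} = - \frac{1}{11264}$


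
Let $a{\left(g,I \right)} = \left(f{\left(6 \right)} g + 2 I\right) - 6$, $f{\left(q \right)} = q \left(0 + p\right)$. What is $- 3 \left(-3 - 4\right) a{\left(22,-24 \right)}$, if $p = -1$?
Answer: $-3906$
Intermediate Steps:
$f{\left(q \right)} = - q$ ($f{\left(q \right)} = q \left(0 - 1\right) = q \left(-1\right) = - q$)
$a{\left(g,I \right)} = -6 - 6 g + 2 I$ ($a{\left(g,I \right)} = \left(\left(-1\right) 6 g + 2 I\right) - 6 = \left(- 6 g + 2 I\right) - 6 = -6 - 6 g + 2 I$)
$- 3 \left(-3 - 4\right) a{\left(22,-24 \right)} = - 3 \left(-3 - 4\right) \left(-6 - 132 + 2 \left(-24\right)\right) = \left(-3\right) \left(-7\right) \left(-6 - 132 - 48\right) = 21 \left(-186\right) = -3906$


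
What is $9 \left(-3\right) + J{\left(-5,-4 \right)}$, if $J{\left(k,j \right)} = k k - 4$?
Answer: $-6$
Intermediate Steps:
$J{\left(k,j \right)} = -4 + k^{2}$ ($J{\left(k,j \right)} = k^{2} - 4 = -4 + k^{2}$)
$9 \left(-3\right) + J{\left(-5,-4 \right)} = 9 \left(-3\right) - \left(4 - \left(-5\right)^{2}\right) = -27 + \left(-4 + 25\right) = -27 + 21 = -6$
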